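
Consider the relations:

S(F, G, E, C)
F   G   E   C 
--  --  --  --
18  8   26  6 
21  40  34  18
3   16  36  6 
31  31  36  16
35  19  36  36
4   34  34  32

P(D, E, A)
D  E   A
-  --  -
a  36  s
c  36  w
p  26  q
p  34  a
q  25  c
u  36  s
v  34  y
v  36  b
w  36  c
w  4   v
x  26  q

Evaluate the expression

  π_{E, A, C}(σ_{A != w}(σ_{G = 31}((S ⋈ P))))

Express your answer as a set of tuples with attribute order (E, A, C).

S ⋈ P (natural join on E): {(18, 8, 26, 6, p, q), (18, 8, 26, 6, x, q), (21, 40, 34, 18, p, a), (21, 40, 34, 18, v, y), (3, 16, 36, 6, a, s), (3, 16, 36, 6, c, w), (3, 16, 36, 6, u, s), (3, 16, 36, 6, v, b), (3, 16, 36, 6, w, c), (31, 31, 36, 16, a, s), (31, 31, 36, 16, c, w), (31, 31, 36, 16, u, s), (31, 31, 36, 16, v, b), (31, 31, 36, 16, w, c), (35, 19, 36, 36, a, s), (35, 19, 36, 36, c, w), (35, 19, 36, 36, u, s), (35, 19, 36, 36, v, b), (35, 19, 36, 36, w, c), (4, 34, 34, 32, p, a), (4, 34, 34, 32, v, y)}
Apply σ_{G = 31}; surviving tuples: {(31, 31, 36, 16, a, s), (31, 31, 36, 16, c, w), (31, 31, 36, 16, u, s), (31, 31, 36, 16, v, b), (31, 31, 36, 16, w, c)}
Apply σ_{A != w}; surviving tuples: {(31, 31, 36, 16, a, s), (31, 31, 36, 16, u, s), (31, 31, 36, 16, v, b), (31, 31, 36, 16, w, c)}
π[E, A, C]: project onto (E, A, C) (1 duplicate(s) eliminated) → {(36, b, 16), (36, c, 16), (36, s, 16)}

{(36, b, 16), (36, c, 16), (36, s, 16)}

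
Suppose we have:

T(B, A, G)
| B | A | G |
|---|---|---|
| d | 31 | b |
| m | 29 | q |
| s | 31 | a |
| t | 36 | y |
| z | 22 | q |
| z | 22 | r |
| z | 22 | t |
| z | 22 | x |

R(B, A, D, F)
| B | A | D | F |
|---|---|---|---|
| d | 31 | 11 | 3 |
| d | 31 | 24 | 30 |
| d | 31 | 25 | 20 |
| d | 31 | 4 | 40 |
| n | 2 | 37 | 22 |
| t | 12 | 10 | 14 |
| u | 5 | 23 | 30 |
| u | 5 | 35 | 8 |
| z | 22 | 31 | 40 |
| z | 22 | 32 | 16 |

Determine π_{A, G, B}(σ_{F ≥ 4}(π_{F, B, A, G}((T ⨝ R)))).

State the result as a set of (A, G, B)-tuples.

T ⋈ R (natural join on B, A): {(d, 31, b, 11, 3), (d, 31, b, 24, 30), (d, 31, b, 25, 20), (d, 31, b, 4, 40), (z, 22, q, 31, 40), (z, 22, q, 32, 16), (z, 22, r, 31, 40), (z, 22, r, 32, 16), (z, 22, t, 31, 40), (z, 22, t, 32, 16), (z, 22, x, 31, 40), (z, 22, x, 32, 16)}
Projecting to F, B, A, G: {(16, z, 22, q), (16, z, 22, r), (16, z, 22, t), (16, z, 22, x), (20, d, 31, b), (3, d, 31, b), (30, d, 31, b), (40, d, 31, b), (40, z, 22, q), (40, z, 22, r), (40, z, 22, t), (40, z, 22, x)}
Apply σ_{F ≥ 4}; surviving tuples: {(16, z, 22, q), (16, z, 22, r), (16, z, 22, t), (16, z, 22, x), (20, d, 31, b), (30, d, 31, b), (40, d, 31, b), (40, z, 22, q), (40, z, 22, r), (40, z, 22, t), (40, z, 22, x)}
Projecting to A, G, B (6 duplicate(s) eliminated): {(22, q, z), (22, r, z), (22, t, z), (22, x, z), (31, b, d)}

{(22, q, z), (22, r, z), (22, t, z), (22, x, z), (31, b, d)}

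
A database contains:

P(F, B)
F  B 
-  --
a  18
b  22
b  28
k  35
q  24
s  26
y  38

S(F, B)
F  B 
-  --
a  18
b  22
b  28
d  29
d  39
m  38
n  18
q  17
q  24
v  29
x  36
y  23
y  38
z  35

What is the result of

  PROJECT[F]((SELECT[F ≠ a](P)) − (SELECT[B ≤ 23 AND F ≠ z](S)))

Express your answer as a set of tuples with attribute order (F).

{b, k, q, s, y}

Apply σ_{F ≠ a}; surviving tuples: {(b, 22), (b, 28), (k, 35), (q, 24), (s, 26), (y, 38)}
Apply σ_{B ≤ 23 AND F ≠ z}; surviving tuples: {(a, 18), (b, 22), (n, 18), (q, 17), (y, 23)}
Set difference of the two operands is {(b, 28), (k, 35), (q, 24), (s, 26), (y, 38)}.
π[F]: project onto (F) → {b, k, q, s, y}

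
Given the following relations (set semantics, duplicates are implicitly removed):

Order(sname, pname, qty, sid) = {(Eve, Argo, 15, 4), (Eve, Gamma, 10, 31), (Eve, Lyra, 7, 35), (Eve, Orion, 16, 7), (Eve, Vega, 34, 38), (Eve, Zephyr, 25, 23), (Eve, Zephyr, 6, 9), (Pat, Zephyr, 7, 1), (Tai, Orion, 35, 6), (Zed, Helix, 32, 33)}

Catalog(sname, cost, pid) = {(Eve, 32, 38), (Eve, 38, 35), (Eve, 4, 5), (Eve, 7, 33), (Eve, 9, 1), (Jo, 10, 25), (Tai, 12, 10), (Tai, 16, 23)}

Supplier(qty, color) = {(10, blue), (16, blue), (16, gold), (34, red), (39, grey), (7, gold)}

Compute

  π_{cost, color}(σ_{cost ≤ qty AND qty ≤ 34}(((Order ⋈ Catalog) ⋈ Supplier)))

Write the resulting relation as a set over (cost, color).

{(32, red), (4, blue), (4, gold), (4, red), (7, blue), (7, gold), (7, red), (9, blue), (9, gold), (9, red)}

Order ⋈ Catalog (natural join on sname): {(Eve, Argo, 15, 4, 32, 38), (Eve, Argo, 15, 4, 38, 35), (Eve, Argo, 15, 4, 4, 5), (Eve, Argo, 15, 4, 7, 33), (Eve, Argo, 15, 4, 9, 1), (Eve, Gamma, 10, 31, 32, 38), (Eve, Gamma, 10, 31, 38, 35), (Eve, Gamma, 10, 31, 4, 5), (Eve, Gamma, 10, 31, 7, 33), (Eve, Gamma, 10, 31, 9, 1), (Eve, Lyra, 7, 35, 32, 38), (Eve, Lyra, 7, 35, 38, 35), (Eve, Lyra, 7, 35, 4, 5), (Eve, Lyra, 7, 35, 7, 33), (Eve, Lyra, 7, 35, 9, 1), (Eve, Orion, 16, 7, 32, 38), (Eve, Orion, 16, 7, 38, 35), (Eve, Orion, 16, 7, 4, 5), (Eve, Orion, 16, 7, 7, 33), (Eve, Orion, 16, 7, 9, 1), (Eve, Vega, 34, 38, 32, 38), (Eve, Vega, 34, 38, 38, 35), (Eve, Vega, 34, 38, 4, 5), (Eve, Vega, 34, 38, 7, 33), (Eve, Vega, 34, 38, 9, 1), (Eve, Zephyr, 25, 23, 32, 38), (Eve, Zephyr, 25, 23, 38, 35), (Eve, Zephyr, 25, 23, 4, 5), (Eve, Zephyr, 25, 23, 7, 33), (Eve, Zephyr, 25, 23, 9, 1), (Eve, Zephyr, 6, 9, 32, 38), (Eve, Zephyr, 6, 9, 38, 35), (Eve, Zephyr, 6, 9, 4, 5), (Eve, Zephyr, 6, 9, 7, 33), (Eve, Zephyr, 6, 9, 9, 1), (Tai, Orion, 35, 6, 12, 10), (Tai, Orion, 35, 6, 16, 23)}
(Order ⋈ Catalog) ⋈ Supplier (natural join on qty): {(Eve, Gamma, 10, 31, 32, 38, blue), (Eve, Gamma, 10, 31, 38, 35, blue), (Eve, Gamma, 10, 31, 4, 5, blue), (Eve, Gamma, 10, 31, 7, 33, blue), (Eve, Gamma, 10, 31, 9, 1, blue), (Eve, Lyra, 7, 35, 32, 38, gold), (Eve, Lyra, 7, 35, 38, 35, gold), (Eve, Lyra, 7, 35, 4, 5, gold), (Eve, Lyra, 7, 35, 7, 33, gold), (Eve, Lyra, 7, 35, 9, 1, gold), (Eve, Orion, 16, 7, 32, 38, blue), (Eve, Orion, 16, 7, 32, 38, gold), (Eve, Orion, 16, 7, 38, 35, blue), (Eve, Orion, 16, 7, 38, 35, gold), (Eve, Orion, 16, 7, 4, 5, blue), (Eve, Orion, 16, 7, 4, 5, gold), (Eve, Orion, 16, 7, 7, 33, blue), (Eve, Orion, 16, 7, 7, 33, gold), (Eve, Orion, 16, 7, 9, 1, blue), (Eve, Orion, 16, 7, 9, 1, gold), (Eve, Vega, 34, 38, 32, 38, red), (Eve, Vega, 34, 38, 38, 35, red), (Eve, Vega, 34, 38, 4, 5, red), (Eve, Vega, 34, 38, 7, 33, red), (Eve, Vega, 34, 38, 9, 1, red)}
σ[cost ≤ qty AND qty ≤ 34]: keep tuples satisfying cost ≤ qty AND qty ≤ 34 → {(Eve, Gamma, 10, 31, 4, 5, blue), (Eve, Gamma, 10, 31, 7, 33, blue), (Eve, Gamma, 10, 31, 9, 1, blue), (Eve, Lyra, 7, 35, 4, 5, gold), (Eve, Lyra, 7, 35, 7, 33, gold), (Eve, Orion, 16, 7, 4, 5, blue), (Eve, Orion, 16, 7, 4, 5, gold), (Eve, Orion, 16, 7, 7, 33, blue), (Eve, Orion, 16, 7, 7, 33, gold), (Eve, Orion, 16, 7, 9, 1, blue), (Eve, Orion, 16, 7, 9, 1, gold), (Eve, Vega, 34, 38, 32, 38, red), (Eve, Vega, 34, 38, 4, 5, red), (Eve, Vega, 34, 38, 7, 33, red), (Eve, Vega, 34, 38, 9, 1, red)}
Keep only column(s) cost, color (5 duplicate(s) eliminated): {(32, red), (4, blue), (4, gold), (4, red), (7, blue), (7, gold), (7, red), (9, blue), (9, gold), (9, red)}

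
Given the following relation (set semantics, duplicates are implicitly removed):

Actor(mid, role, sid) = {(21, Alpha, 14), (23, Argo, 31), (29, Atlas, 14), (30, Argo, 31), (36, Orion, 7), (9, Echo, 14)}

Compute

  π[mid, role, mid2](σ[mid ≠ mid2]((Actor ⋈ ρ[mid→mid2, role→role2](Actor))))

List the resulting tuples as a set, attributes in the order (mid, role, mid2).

{(21, Alpha, 29), (21, Alpha, 9), (23, Argo, 30), (29, Atlas, 21), (29, Atlas, 9), (30, Argo, 23), (9, Echo, 21), (9, Echo, 29)}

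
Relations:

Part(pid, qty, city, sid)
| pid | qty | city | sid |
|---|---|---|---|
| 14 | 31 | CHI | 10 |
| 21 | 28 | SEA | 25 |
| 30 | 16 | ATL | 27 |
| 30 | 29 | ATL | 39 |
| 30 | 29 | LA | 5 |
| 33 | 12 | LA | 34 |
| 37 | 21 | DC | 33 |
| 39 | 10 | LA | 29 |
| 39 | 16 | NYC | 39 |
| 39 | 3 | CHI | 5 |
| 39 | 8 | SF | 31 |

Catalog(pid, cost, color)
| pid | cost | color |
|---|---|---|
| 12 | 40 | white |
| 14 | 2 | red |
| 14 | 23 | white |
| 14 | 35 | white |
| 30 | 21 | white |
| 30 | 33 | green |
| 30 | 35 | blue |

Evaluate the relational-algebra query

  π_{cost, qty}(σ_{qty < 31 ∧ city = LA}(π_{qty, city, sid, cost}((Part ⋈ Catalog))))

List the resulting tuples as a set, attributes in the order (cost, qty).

{(21, 29), (33, 29), (35, 29)}

Joining Part and Catalog on pid yields {(14, 31, CHI, 10, 2, red), (14, 31, CHI, 10, 23, white), (14, 31, CHI, 10, 35, white), (30, 16, ATL, 27, 21, white), (30, 16, ATL, 27, 33, green), (30, 16, ATL, 27, 35, blue), (30, 29, ATL, 39, 21, white), (30, 29, ATL, 39, 33, green), (30, 29, ATL, 39, 35, blue), (30, 29, LA, 5, 21, white), (30, 29, LA, 5, 33, green), (30, 29, LA, 5, 35, blue)}.
π_{qty, city, sid, cost} gives {(16, ATL, 27, 21), (16, ATL, 27, 33), (16, ATL, 27, 35), (29, ATL, 39, 21), (29, ATL, 39, 33), (29, ATL, 39, 35), (29, LA, 5, 21), (29, LA, 5, 33), (29, LA, 5, 35), (31, CHI, 10, 2), (31, CHI, 10, 23), (31, CHI, 10, 35)}.
Filtering on qty < 31 ∧ city = LA leaves {(29, LA, 5, 21), (29, LA, 5, 33), (29, LA, 5, 35)}.
π_{cost, qty} gives {(21, 29), (33, 29), (35, 29)}.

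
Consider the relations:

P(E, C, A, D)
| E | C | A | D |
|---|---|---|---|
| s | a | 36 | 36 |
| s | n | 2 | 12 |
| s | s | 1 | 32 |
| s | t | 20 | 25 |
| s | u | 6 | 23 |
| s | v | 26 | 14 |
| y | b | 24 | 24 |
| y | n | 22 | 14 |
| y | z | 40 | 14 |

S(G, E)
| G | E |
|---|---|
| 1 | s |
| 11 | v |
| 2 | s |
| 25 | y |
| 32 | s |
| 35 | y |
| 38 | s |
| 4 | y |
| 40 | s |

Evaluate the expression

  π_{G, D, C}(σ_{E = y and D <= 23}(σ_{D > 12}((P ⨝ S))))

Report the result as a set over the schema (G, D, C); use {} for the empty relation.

{(25, 14, n), (25, 14, z), (35, 14, n), (35, 14, z), (4, 14, n), (4, 14, z)}

Natural join on E: {(s, a, 36, 36, 1), (s, a, 36, 36, 2), (s, a, 36, 36, 32), (s, a, 36, 36, 38), (s, a, 36, 36, 40), (s, n, 2, 12, 1), (s, n, 2, 12, 2), (s, n, 2, 12, 32), (s, n, 2, 12, 38), (s, n, 2, 12, 40), (s, s, 1, 32, 1), (s, s, 1, 32, 2), (s, s, 1, 32, 32), (s, s, 1, 32, 38), (s, s, 1, 32, 40), (s, t, 20, 25, 1), (s, t, 20, 25, 2), (s, t, 20, 25, 32), (s, t, 20, 25, 38), (s, t, 20, 25, 40), (s, u, 6, 23, 1), (s, u, 6, 23, 2), (s, u, 6, 23, 32), (s, u, 6, 23, 38), (s, u, 6, 23, 40), (s, v, 26, 14, 1), (s, v, 26, 14, 2), (s, v, 26, 14, 32), (s, v, 26, 14, 38), (s, v, 26, 14, 40), (y, b, 24, 24, 25), (y, b, 24, 24, 35), (y, b, 24, 24, 4), (y, n, 22, 14, 25), (y, n, 22, 14, 35), (y, n, 22, 14, 4), (y, z, 40, 14, 25), (y, z, 40, 14, 35), (y, z, 40, 14, 4)}
Selection D > 12: {(s, a, 36, 36, 1), (s, a, 36, 36, 2), (s, a, 36, 36, 32), (s, a, 36, 36, 38), (s, a, 36, 36, 40), (s, s, 1, 32, 1), (s, s, 1, 32, 2), (s, s, 1, 32, 32), (s, s, 1, 32, 38), (s, s, 1, 32, 40), (s, t, 20, 25, 1), (s, t, 20, 25, 2), (s, t, 20, 25, 32), (s, t, 20, 25, 38), (s, t, 20, 25, 40), (s, u, 6, 23, 1), (s, u, 6, 23, 2), (s, u, 6, 23, 32), (s, u, 6, 23, 38), (s, u, 6, 23, 40), (s, v, 26, 14, 1), (s, v, 26, 14, 2), (s, v, 26, 14, 32), (s, v, 26, 14, 38), (s, v, 26, 14, 40), (y, b, 24, 24, 25), (y, b, 24, 24, 35), (y, b, 24, 24, 4), (y, n, 22, 14, 25), (y, n, 22, 14, 35), (y, n, 22, 14, 4), (y, z, 40, 14, 25), (y, z, 40, 14, 35), (y, z, 40, 14, 4)}
Selection E = y and D <= 23: {(y, n, 22, 14, 25), (y, n, 22, 14, 35), (y, n, 22, 14, 4), (y, z, 40, 14, 25), (y, z, 40, 14, 35), (y, z, 40, 14, 4)}
π[G, D, C]: project onto (G, D, C) → {(25, 14, n), (25, 14, z), (35, 14, n), (35, 14, z), (4, 14, n), (4, 14, z)}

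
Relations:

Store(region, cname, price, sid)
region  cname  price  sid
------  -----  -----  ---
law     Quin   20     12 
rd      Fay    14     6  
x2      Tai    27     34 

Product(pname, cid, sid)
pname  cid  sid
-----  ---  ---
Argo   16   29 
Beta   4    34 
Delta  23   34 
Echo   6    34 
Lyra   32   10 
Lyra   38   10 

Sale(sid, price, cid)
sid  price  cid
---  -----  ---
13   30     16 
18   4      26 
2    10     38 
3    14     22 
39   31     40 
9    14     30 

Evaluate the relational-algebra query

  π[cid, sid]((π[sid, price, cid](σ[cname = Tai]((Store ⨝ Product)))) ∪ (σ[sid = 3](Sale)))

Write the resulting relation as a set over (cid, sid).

Joining Store and Product on sid yields {(x2, Tai, 27, 34, Beta, 4), (x2, Tai, 27, 34, Delta, 23), (x2, Tai, 27, 34, Echo, 6)}.
σ[cname = Tai]: keep tuples satisfying cname = Tai → {(x2, Tai, 27, 34, Beta, 4), (x2, Tai, 27, 34, Delta, 23), (x2, Tai, 27, 34, Echo, 6)}
Keep only column(s) sid, price, cid: {(34, 27, 23), (34, 27, 4), (34, 27, 6)}
σ[sid = 3]: keep tuples satisfying sid = 3 → {(3, 14, 22)}
Taking the union: {(3, 14, 22), (34, 27, 23), (34, 27, 4), (34, 27, 6)}
Keep only column(s) cid, sid: {(22, 3), (23, 34), (4, 34), (6, 34)}

{(22, 3), (23, 34), (4, 34), (6, 34)}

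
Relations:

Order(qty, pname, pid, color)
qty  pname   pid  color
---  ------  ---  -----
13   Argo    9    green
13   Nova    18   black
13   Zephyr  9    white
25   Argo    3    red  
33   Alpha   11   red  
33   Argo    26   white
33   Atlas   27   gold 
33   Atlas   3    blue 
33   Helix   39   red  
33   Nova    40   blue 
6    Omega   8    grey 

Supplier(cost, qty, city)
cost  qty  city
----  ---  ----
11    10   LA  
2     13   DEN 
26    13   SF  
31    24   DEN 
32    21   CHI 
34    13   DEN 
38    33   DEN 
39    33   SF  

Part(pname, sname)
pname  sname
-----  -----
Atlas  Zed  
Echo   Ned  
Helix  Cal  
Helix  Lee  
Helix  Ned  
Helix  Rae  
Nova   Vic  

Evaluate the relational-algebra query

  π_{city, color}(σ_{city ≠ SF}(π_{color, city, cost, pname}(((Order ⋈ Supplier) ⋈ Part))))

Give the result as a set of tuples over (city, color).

Natural join on qty: {(13, Argo, 9, green, 2, DEN), (13, Argo, 9, green, 26, SF), (13, Argo, 9, green, 34, DEN), (13, Nova, 18, black, 2, DEN), (13, Nova, 18, black, 26, SF), (13, Nova, 18, black, 34, DEN), (13, Zephyr, 9, white, 2, DEN), (13, Zephyr, 9, white, 26, SF), (13, Zephyr, 9, white, 34, DEN), (33, Alpha, 11, red, 38, DEN), (33, Alpha, 11, red, 39, SF), (33, Argo, 26, white, 38, DEN), (33, Argo, 26, white, 39, SF), (33, Atlas, 27, gold, 38, DEN), (33, Atlas, 27, gold, 39, SF), (33, Atlas, 3, blue, 38, DEN), (33, Atlas, 3, blue, 39, SF), (33, Helix, 39, red, 38, DEN), (33, Helix, 39, red, 39, SF), (33, Nova, 40, blue, 38, DEN), (33, Nova, 40, blue, 39, SF)}
Natural join on pname: {(13, Nova, 18, black, 2, DEN, Vic), (13, Nova, 18, black, 26, SF, Vic), (13, Nova, 18, black, 34, DEN, Vic), (33, Atlas, 27, gold, 38, DEN, Zed), (33, Atlas, 27, gold, 39, SF, Zed), (33, Atlas, 3, blue, 38, DEN, Zed), (33, Atlas, 3, blue, 39, SF, Zed), (33, Helix, 39, red, 38, DEN, Cal), (33, Helix, 39, red, 38, DEN, Lee), (33, Helix, 39, red, 38, DEN, Ned), (33, Helix, 39, red, 38, DEN, Rae), (33, Helix, 39, red, 39, SF, Cal), (33, Helix, 39, red, 39, SF, Lee), (33, Helix, 39, red, 39, SF, Ned), (33, Helix, 39, red, 39, SF, Rae), (33, Nova, 40, blue, 38, DEN, Vic), (33, Nova, 40, blue, 39, SF, Vic)}
Projecting to color, city, cost, pname (6 duplicate(s) eliminated): {(black, DEN, 2, Nova), (black, DEN, 34, Nova), (black, SF, 26, Nova), (blue, DEN, 38, Atlas), (blue, DEN, 38, Nova), (blue, SF, 39, Atlas), (blue, SF, 39, Nova), (gold, DEN, 38, Atlas), (gold, SF, 39, Atlas), (red, DEN, 38, Helix), (red, SF, 39, Helix)}
Filtering on city ≠ SF leaves {(black, DEN, 2, Nova), (black, DEN, 34, Nova), (blue, DEN, 38, Atlas), (blue, DEN, 38, Nova), (gold, DEN, 38, Atlas), (red, DEN, 38, Helix)}.
Projecting to city, color (2 duplicate(s) eliminated): {(DEN, black), (DEN, blue), (DEN, gold), (DEN, red)}

{(DEN, black), (DEN, blue), (DEN, gold), (DEN, red)}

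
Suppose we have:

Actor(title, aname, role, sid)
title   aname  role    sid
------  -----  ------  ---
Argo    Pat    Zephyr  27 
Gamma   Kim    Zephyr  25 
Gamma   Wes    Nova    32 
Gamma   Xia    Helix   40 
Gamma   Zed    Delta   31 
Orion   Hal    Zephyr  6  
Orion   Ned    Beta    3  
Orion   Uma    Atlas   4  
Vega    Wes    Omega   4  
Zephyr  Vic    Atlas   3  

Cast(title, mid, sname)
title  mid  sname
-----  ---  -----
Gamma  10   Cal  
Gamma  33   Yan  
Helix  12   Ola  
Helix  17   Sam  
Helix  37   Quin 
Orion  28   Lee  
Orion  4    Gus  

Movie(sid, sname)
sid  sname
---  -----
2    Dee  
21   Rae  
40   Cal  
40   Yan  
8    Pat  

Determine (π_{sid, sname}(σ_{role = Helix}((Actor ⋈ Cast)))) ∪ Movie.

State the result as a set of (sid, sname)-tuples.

{(2, Dee), (21, Rae), (40, Cal), (40, Yan), (8, Pat)}

Actor ⋈ Cast (natural join on title): {(Gamma, Kim, Zephyr, 25, 10, Cal), (Gamma, Kim, Zephyr, 25, 33, Yan), (Gamma, Wes, Nova, 32, 10, Cal), (Gamma, Wes, Nova, 32, 33, Yan), (Gamma, Xia, Helix, 40, 10, Cal), (Gamma, Xia, Helix, 40, 33, Yan), (Gamma, Zed, Delta, 31, 10, Cal), (Gamma, Zed, Delta, 31, 33, Yan), (Orion, Hal, Zephyr, 6, 28, Lee), (Orion, Hal, Zephyr, 6, 4, Gus), (Orion, Ned, Beta, 3, 28, Lee), (Orion, Ned, Beta, 3, 4, Gus), (Orion, Uma, Atlas, 4, 28, Lee), (Orion, Uma, Atlas, 4, 4, Gus)}
Selection role = Helix: {(Gamma, Xia, Helix, 40, 10, Cal), (Gamma, Xia, Helix, 40, 33, Yan)}
Keep only column(s) sid, sname: {(40, Cal), (40, Yan)}
Taking the union: {(2, Dee), (21, Rae), (40, Cal), (40, Yan), (8, Pat)}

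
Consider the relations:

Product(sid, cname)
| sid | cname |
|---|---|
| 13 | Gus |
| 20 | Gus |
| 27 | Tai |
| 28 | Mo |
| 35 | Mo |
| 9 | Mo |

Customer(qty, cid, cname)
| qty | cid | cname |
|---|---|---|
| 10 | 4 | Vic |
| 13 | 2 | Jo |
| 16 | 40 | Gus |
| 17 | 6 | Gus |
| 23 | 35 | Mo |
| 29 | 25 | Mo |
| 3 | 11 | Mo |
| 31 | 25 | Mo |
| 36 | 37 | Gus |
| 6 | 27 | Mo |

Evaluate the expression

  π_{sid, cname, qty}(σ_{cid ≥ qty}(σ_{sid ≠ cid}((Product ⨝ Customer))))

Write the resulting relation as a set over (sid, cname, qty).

Natural join on cname: {(13, Gus, 16, 40), (13, Gus, 17, 6), (13, Gus, 36, 37), (20, Gus, 16, 40), (20, Gus, 17, 6), (20, Gus, 36, 37), (28, Mo, 23, 35), (28, Mo, 29, 25), (28, Mo, 3, 11), (28, Mo, 31, 25), (28, Mo, 6, 27), (35, Mo, 23, 35), (35, Mo, 29, 25), (35, Mo, 3, 11), (35, Mo, 31, 25), (35, Mo, 6, 27), (9, Mo, 23, 35), (9, Mo, 29, 25), (9, Mo, 3, 11), (9, Mo, 31, 25), (9, Mo, 6, 27)}
σ[sid ≠ cid]: keep tuples satisfying sid ≠ cid → {(13, Gus, 16, 40), (13, Gus, 17, 6), (13, Gus, 36, 37), (20, Gus, 16, 40), (20, Gus, 17, 6), (20, Gus, 36, 37), (28, Mo, 23, 35), (28, Mo, 29, 25), (28, Mo, 3, 11), (28, Mo, 31, 25), (28, Mo, 6, 27), (35, Mo, 29, 25), (35, Mo, 3, 11), (35, Mo, 31, 25), (35, Mo, 6, 27), (9, Mo, 23, 35), (9, Mo, 29, 25), (9, Mo, 3, 11), (9, Mo, 31, 25), (9, Mo, 6, 27)}
σ[cid ≥ qty]: keep tuples satisfying cid ≥ qty → {(13, Gus, 16, 40), (13, Gus, 36, 37), (20, Gus, 16, 40), (20, Gus, 36, 37), (28, Mo, 23, 35), (28, Mo, 3, 11), (28, Mo, 6, 27), (35, Mo, 3, 11), (35, Mo, 6, 27), (9, Mo, 23, 35), (9, Mo, 3, 11), (9, Mo, 6, 27)}
π_{sid, cname, qty} gives {(13, Gus, 16), (13, Gus, 36), (20, Gus, 16), (20, Gus, 36), (28, Mo, 23), (28, Mo, 3), (28, Mo, 6), (35, Mo, 3), (35, Mo, 6), (9, Mo, 23), (9, Mo, 3), (9, Mo, 6)}.

{(13, Gus, 16), (13, Gus, 36), (20, Gus, 16), (20, Gus, 36), (28, Mo, 23), (28, Mo, 3), (28, Mo, 6), (35, Mo, 3), (35, Mo, 6), (9, Mo, 23), (9, Mo, 3), (9, Mo, 6)}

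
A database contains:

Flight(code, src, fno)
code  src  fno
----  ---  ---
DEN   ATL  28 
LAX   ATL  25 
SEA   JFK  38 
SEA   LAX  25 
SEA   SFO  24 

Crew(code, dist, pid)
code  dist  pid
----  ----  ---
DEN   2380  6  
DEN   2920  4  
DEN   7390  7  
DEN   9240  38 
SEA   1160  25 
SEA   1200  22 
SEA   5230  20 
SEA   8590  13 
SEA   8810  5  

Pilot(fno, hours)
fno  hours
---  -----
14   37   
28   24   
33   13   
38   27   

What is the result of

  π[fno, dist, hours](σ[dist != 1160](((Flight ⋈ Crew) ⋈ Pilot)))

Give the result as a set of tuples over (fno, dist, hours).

{(28, 2380, 24), (28, 2920, 24), (28, 7390, 24), (28, 9240, 24), (38, 1200, 27), (38, 5230, 27), (38, 8590, 27), (38, 8810, 27)}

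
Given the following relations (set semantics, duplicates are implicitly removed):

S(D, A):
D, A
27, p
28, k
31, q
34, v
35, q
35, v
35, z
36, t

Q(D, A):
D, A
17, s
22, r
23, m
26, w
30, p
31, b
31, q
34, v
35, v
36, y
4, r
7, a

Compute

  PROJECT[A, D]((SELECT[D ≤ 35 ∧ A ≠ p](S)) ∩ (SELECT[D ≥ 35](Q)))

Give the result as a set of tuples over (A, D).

Apply σ_{D ≤ 35 ∧ A ≠ p}; surviving tuples: {(28, k), (31, q), (34, v), (35, q), (35, v), (35, z)}
Apply σ_{D ≥ 35}; surviving tuples: {(35, v), (36, y)}
Taking the intersection: {(35, v)}
π[A, D]: project onto (A, D) → {(v, 35)}

{(v, 35)}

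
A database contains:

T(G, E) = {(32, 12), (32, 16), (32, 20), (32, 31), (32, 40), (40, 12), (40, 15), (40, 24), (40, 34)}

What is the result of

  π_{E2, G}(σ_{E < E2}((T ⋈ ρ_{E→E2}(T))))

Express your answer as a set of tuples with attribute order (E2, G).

ρ[E→E2]: schema becomes (G, E2); tuples unchanged.
Natural join on G: {(32, 12, 12), (32, 12, 16), (32, 12, 20), (32, 12, 31), (32, 12, 40), (32, 16, 12), (32, 16, 16), (32, 16, 20), (32, 16, 31), (32, 16, 40), (32, 20, 12), (32, 20, 16), (32, 20, 20), (32, 20, 31), (32, 20, 40), (32, 31, 12), (32, 31, 16), (32, 31, 20), (32, 31, 31), (32, 31, 40), (32, 40, 12), (32, 40, 16), (32, 40, 20), (32, 40, 31), (32, 40, 40), (40, 12, 12), (40, 12, 15), (40, 12, 24), (40, 12, 34), (40, 15, 12), (40, 15, 15), (40, 15, 24), (40, 15, 34), (40, 24, 12), (40, 24, 15), (40, 24, 24), (40, 24, 34), (40, 34, 12), (40, 34, 15), (40, 34, 24), (40, 34, 34)}
Filtering on E < E2 leaves {(32, 12, 16), (32, 12, 20), (32, 12, 31), (32, 12, 40), (32, 16, 20), (32, 16, 31), (32, 16, 40), (32, 20, 31), (32, 20, 40), (32, 31, 40), (40, 12, 15), (40, 12, 24), (40, 12, 34), (40, 15, 24), (40, 15, 34), (40, 24, 34)}.
π_{E2, G} gives {(15, 40), (16, 32), (20, 32), (24, 40), (31, 32), (34, 40), (40, 32)} (9 duplicate(s) eliminated).

{(15, 40), (16, 32), (20, 32), (24, 40), (31, 32), (34, 40), (40, 32)}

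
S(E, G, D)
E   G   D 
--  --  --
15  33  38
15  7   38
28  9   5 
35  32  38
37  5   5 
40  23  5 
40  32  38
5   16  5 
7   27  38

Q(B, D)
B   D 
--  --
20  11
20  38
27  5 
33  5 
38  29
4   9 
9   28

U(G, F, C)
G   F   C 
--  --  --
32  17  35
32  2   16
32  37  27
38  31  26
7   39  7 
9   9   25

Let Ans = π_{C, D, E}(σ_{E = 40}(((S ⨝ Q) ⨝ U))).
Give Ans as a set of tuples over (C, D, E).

{(16, 38, 40), (27, 38, 40), (35, 38, 40)}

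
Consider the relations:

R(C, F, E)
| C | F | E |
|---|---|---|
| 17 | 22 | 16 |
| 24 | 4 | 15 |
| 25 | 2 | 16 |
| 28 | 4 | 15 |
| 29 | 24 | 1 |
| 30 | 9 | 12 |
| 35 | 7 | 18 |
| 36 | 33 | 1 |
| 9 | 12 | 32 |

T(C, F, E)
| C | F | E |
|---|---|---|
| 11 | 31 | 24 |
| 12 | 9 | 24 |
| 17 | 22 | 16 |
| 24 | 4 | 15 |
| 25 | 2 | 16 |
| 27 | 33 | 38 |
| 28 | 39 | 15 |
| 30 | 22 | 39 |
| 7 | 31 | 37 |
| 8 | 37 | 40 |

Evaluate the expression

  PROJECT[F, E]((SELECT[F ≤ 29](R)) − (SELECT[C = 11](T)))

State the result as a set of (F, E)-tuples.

Selection F ≤ 29: {(17, 22, 16), (24, 4, 15), (25, 2, 16), (28, 4, 15), (29, 24, 1), (30, 9, 12), (35, 7, 18), (9, 12, 32)}
Selection C = 11: {(11, 31, 24)}
Set difference of the two operands is {(17, 22, 16), (24, 4, 15), (25, 2, 16), (28, 4, 15), (29, 24, 1), (30, 9, 12), (35, 7, 18), (9, 12, 32)}.
Keep only column(s) F, E (1 duplicate(s) eliminated): {(12, 32), (2, 16), (22, 16), (24, 1), (4, 15), (7, 18), (9, 12)}

{(12, 32), (2, 16), (22, 16), (24, 1), (4, 15), (7, 18), (9, 12)}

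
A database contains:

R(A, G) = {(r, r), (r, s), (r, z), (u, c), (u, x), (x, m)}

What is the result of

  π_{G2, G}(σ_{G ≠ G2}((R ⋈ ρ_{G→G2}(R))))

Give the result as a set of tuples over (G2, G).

ρ[G→G2]: schema becomes (A, G2); tuples unchanged.
Natural join on A: {(r, r, r), (r, r, s), (r, r, z), (r, s, r), (r, s, s), (r, s, z), (r, z, r), (r, z, s), (r, z, z), (u, c, c), (u, c, x), (u, x, c), (u, x, x), (x, m, m)}
σ[G ≠ G2]: keep tuples satisfying G ≠ G2 → {(r, r, s), (r, r, z), (r, s, r), (r, s, z), (r, z, r), (r, z, s), (u, c, x), (u, x, c)}
π_{G2, G} gives {(c, x), (r, s), (r, z), (s, r), (s, z), (x, c), (z, r), (z, s)}.

{(c, x), (r, s), (r, z), (s, r), (s, z), (x, c), (z, r), (z, s)}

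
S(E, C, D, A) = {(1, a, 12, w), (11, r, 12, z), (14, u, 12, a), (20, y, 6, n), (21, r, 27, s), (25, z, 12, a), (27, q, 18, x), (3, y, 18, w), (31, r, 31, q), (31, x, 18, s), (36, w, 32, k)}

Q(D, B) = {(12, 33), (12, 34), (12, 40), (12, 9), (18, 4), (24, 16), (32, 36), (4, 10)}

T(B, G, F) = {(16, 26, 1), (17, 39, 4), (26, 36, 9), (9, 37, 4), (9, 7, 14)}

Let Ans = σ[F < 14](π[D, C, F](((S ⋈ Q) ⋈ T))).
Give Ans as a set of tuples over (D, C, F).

S ⋈ Q (natural join on D): {(1, a, 12, w, 33), (1, a, 12, w, 34), (1, a, 12, w, 40), (1, a, 12, w, 9), (11, r, 12, z, 33), (11, r, 12, z, 34), (11, r, 12, z, 40), (11, r, 12, z, 9), (14, u, 12, a, 33), (14, u, 12, a, 34), (14, u, 12, a, 40), (14, u, 12, a, 9), (25, z, 12, a, 33), (25, z, 12, a, 34), (25, z, 12, a, 40), (25, z, 12, a, 9), (27, q, 18, x, 4), (3, y, 18, w, 4), (31, x, 18, s, 4), (36, w, 32, k, 36)}
(S ⋈ Q) ⋈ T (natural join on B): {(1, a, 12, w, 9, 37, 4), (1, a, 12, w, 9, 7, 14), (11, r, 12, z, 9, 37, 4), (11, r, 12, z, 9, 7, 14), (14, u, 12, a, 9, 37, 4), (14, u, 12, a, 9, 7, 14), (25, z, 12, a, 9, 37, 4), (25, z, 12, a, 9, 7, 14)}
Keep only column(s) D, C, F: {(12, a, 14), (12, a, 4), (12, r, 14), (12, r, 4), (12, u, 14), (12, u, 4), (12, z, 14), (12, z, 4)}
Selection F < 14: {(12, a, 4), (12, r, 4), (12, u, 4), (12, z, 4)}

{(12, a, 4), (12, r, 4), (12, u, 4), (12, z, 4)}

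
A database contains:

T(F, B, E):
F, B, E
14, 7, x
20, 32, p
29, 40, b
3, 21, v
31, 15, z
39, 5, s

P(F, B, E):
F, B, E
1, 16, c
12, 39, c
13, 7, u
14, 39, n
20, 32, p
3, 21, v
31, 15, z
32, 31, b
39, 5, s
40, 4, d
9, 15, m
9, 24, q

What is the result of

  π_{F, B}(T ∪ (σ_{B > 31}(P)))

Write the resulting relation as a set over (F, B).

σ[B > 31]: keep tuples satisfying B > 31 → {(12, 39, c), (14, 39, n), (20, 32, p)}
Taking the union: {(12, 39, c), (14, 39, n), (14, 7, x), (20, 32, p), (29, 40, b), (3, 21, v), (31, 15, z), (39, 5, s)}
Keep only column(s) F, B: {(12, 39), (14, 39), (14, 7), (20, 32), (29, 40), (3, 21), (31, 15), (39, 5)}

{(12, 39), (14, 39), (14, 7), (20, 32), (29, 40), (3, 21), (31, 15), (39, 5)}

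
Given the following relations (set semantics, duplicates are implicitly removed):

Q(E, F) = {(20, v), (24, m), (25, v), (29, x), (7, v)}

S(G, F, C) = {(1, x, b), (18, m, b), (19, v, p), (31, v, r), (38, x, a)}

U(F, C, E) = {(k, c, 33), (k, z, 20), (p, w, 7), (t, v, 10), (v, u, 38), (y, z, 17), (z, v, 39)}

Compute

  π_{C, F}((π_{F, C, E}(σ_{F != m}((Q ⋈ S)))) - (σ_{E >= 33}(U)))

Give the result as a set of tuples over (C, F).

Q ⋈ S (natural join on F): {(20, v, 19, p), (20, v, 31, r), (24, m, 18, b), (25, v, 19, p), (25, v, 31, r), (29, x, 1, b), (29, x, 38, a), (7, v, 19, p), (7, v, 31, r)}
σ[F != m]: keep tuples satisfying F != m → {(20, v, 19, p), (20, v, 31, r), (25, v, 19, p), (25, v, 31, r), (29, x, 1, b), (29, x, 38, a), (7, v, 19, p), (7, v, 31, r)}
π_{F, C, E} gives {(v, p, 20), (v, p, 25), (v, p, 7), (v, r, 20), (v, r, 25), (v, r, 7), (x, a, 29), (x, b, 29)}.
σ[E >= 33]: keep tuples satisfying E >= 33 → {(k, c, 33), (v, u, 38), (z, v, 39)}
Difference: {(v, p, 20), (v, p, 25), (v, p, 7), (v, r, 20), (v, r, 25), (v, r, 7), (x, a, 29), (x, b, 29)} with {(k, c, 33), (v, u, 38), (z, v, 39)} → {(v, p, 20), (v, p, 25), (v, p, 7), (v, r, 20), (v, r, 25), (v, r, 7), (x, a, 29), (x, b, 29)}
π_{C, F} gives {(a, x), (b, x), (p, v), (r, v)} (4 duplicate(s) eliminated).

{(a, x), (b, x), (p, v), (r, v)}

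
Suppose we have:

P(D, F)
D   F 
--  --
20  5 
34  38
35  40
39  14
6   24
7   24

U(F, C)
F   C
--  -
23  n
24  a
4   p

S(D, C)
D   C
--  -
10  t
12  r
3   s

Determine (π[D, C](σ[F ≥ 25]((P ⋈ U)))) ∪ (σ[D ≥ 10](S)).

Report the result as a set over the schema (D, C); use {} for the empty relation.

{(10, t), (12, r)}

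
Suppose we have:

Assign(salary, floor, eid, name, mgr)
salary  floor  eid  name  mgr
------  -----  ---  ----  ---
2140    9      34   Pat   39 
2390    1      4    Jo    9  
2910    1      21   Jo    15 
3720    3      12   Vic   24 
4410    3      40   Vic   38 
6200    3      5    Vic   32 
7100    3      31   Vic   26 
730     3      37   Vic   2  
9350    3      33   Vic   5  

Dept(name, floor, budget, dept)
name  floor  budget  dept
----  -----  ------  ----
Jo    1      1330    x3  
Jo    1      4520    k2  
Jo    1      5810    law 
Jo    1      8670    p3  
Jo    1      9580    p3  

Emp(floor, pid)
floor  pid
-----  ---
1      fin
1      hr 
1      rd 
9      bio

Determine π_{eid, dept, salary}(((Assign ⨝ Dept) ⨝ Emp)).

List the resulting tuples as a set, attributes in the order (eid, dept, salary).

{(21, k2, 2910), (21, law, 2910), (21, p3, 2910), (21, x3, 2910), (4, k2, 2390), (4, law, 2390), (4, p3, 2390), (4, x3, 2390)}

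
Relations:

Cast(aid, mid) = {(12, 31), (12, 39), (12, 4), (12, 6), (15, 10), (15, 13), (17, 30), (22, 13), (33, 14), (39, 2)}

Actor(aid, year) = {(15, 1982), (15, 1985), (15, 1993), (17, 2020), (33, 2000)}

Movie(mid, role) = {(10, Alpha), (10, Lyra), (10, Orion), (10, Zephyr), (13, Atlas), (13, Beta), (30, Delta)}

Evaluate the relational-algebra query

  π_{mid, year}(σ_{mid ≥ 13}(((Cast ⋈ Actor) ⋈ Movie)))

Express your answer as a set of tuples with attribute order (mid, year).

Natural join on aid: {(15, 10, 1982), (15, 10, 1985), (15, 10, 1993), (15, 13, 1982), (15, 13, 1985), (15, 13, 1993), (17, 30, 2020), (33, 14, 2000)}
Natural join on mid: {(15, 10, 1982, Alpha), (15, 10, 1982, Lyra), (15, 10, 1982, Orion), (15, 10, 1982, Zephyr), (15, 10, 1985, Alpha), (15, 10, 1985, Lyra), (15, 10, 1985, Orion), (15, 10, 1985, Zephyr), (15, 10, 1993, Alpha), (15, 10, 1993, Lyra), (15, 10, 1993, Orion), (15, 10, 1993, Zephyr), (15, 13, 1982, Atlas), (15, 13, 1982, Beta), (15, 13, 1985, Atlas), (15, 13, 1985, Beta), (15, 13, 1993, Atlas), (15, 13, 1993, Beta), (17, 30, 2020, Delta)}
Filtering on mid ≥ 13 leaves {(15, 13, 1982, Atlas), (15, 13, 1982, Beta), (15, 13, 1985, Atlas), (15, 13, 1985, Beta), (15, 13, 1993, Atlas), (15, 13, 1993, Beta), (17, 30, 2020, Delta)}.
Keep only column(s) mid, year (3 duplicate(s) eliminated): {(13, 1982), (13, 1985), (13, 1993), (30, 2020)}

{(13, 1982), (13, 1985), (13, 1993), (30, 2020)}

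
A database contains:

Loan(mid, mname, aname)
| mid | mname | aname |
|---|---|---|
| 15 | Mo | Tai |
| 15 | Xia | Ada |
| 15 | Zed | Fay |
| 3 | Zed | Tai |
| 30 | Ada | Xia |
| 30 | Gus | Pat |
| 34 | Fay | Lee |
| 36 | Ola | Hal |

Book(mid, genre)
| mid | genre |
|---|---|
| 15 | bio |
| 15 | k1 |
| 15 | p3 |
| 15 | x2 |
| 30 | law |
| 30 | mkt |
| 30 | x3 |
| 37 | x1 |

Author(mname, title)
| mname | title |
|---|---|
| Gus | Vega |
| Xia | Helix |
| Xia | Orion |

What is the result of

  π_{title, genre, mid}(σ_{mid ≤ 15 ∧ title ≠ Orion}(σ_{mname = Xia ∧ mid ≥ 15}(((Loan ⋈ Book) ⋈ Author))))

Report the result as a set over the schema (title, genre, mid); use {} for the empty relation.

{(Helix, bio, 15), (Helix, k1, 15), (Helix, p3, 15), (Helix, x2, 15)}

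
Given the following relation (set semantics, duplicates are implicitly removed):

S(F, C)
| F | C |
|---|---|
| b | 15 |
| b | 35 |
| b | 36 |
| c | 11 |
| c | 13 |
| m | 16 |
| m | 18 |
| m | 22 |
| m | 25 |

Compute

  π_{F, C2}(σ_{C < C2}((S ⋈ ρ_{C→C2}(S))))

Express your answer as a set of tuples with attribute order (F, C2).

{(b, 35), (b, 36), (c, 13), (m, 18), (m, 22), (m, 25)}

ρ[C→C2]: schema becomes (F, C2); tuples unchanged.
Natural join on F: {(b, 15, 15), (b, 15, 35), (b, 15, 36), (b, 35, 15), (b, 35, 35), (b, 35, 36), (b, 36, 15), (b, 36, 35), (b, 36, 36), (c, 11, 11), (c, 11, 13), (c, 13, 11), (c, 13, 13), (m, 16, 16), (m, 16, 18), (m, 16, 22), (m, 16, 25), (m, 18, 16), (m, 18, 18), (m, 18, 22), (m, 18, 25), (m, 22, 16), (m, 22, 18), (m, 22, 22), (m, 22, 25), (m, 25, 16), (m, 25, 18), (m, 25, 22), (m, 25, 25)}
σ[C < C2]: keep tuples satisfying C < C2 → {(b, 15, 35), (b, 15, 36), (b, 35, 36), (c, 11, 13), (m, 16, 18), (m, 16, 22), (m, 16, 25), (m, 18, 22), (m, 18, 25), (m, 22, 25)}
π_{F, C2} gives {(b, 35), (b, 36), (c, 13), (m, 18), (m, 22), (m, 25)} (4 duplicate(s) eliminated).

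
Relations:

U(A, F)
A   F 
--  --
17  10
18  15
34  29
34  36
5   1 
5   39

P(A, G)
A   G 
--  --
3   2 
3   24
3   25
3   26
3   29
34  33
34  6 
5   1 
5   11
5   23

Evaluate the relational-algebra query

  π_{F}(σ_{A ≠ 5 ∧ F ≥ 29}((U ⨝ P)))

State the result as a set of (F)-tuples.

{29, 36}

Joining U and P on A yields {(34, 29, 33), (34, 29, 6), (34, 36, 33), (34, 36, 6), (5, 1, 1), (5, 1, 11), (5, 1, 23), (5, 39, 1), (5, 39, 11), (5, 39, 23)}.
Apply σ_{A ≠ 5 ∧ F ≥ 29}; surviving tuples: {(34, 29, 33), (34, 29, 6), (34, 36, 33), (34, 36, 6)}
π_{F} gives {29, 36} (2 duplicate(s) eliminated).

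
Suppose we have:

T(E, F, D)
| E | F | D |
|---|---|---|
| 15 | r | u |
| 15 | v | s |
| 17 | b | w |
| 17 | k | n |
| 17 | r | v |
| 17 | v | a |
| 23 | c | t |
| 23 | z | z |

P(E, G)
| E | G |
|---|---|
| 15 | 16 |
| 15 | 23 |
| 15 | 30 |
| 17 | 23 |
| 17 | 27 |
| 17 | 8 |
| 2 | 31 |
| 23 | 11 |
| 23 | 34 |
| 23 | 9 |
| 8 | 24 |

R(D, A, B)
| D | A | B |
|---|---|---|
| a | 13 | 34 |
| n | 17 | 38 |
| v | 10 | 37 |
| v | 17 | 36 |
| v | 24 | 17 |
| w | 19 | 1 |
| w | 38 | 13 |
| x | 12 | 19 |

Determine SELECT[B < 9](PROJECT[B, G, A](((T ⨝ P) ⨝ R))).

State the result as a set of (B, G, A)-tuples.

Natural join on E: {(15, r, u, 16), (15, r, u, 23), (15, r, u, 30), (15, v, s, 16), (15, v, s, 23), (15, v, s, 30), (17, b, w, 23), (17, b, w, 27), (17, b, w, 8), (17, k, n, 23), (17, k, n, 27), (17, k, n, 8), (17, r, v, 23), (17, r, v, 27), (17, r, v, 8), (17, v, a, 23), (17, v, a, 27), (17, v, a, 8), (23, c, t, 11), (23, c, t, 34), (23, c, t, 9), (23, z, z, 11), (23, z, z, 34), (23, z, z, 9)}
Natural join on D: {(17, b, w, 23, 19, 1), (17, b, w, 23, 38, 13), (17, b, w, 27, 19, 1), (17, b, w, 27, 38, 13), (17, b, w, 8, 19, 1), (17, b, w, 8, 38, 13), (17, k, n, 23, 17, 38), (17, k, n, 27, 17, 38), (17, k, n, 8, 17, 38), (17, r, v, 23, 10, 37), (17, r, v, 23, 17, 36), (17, r, v, 23, 24, 17), (17, r, v, 27, 10, 37), (17, r, v, 27, 17, 36), (17, r, v, 27, 24, 17), (17, r, v, 8, 10, 37), (17, r, v, 8, 17, 36), (17, r, v, 8, 24, 17), (17, v, a, 23, 13, 34), (17, v, a, 27, 13, 34), (17, v, a, 8, 13, 34)}
Projecting to B, G, A: {(1, 23, 19), (1, 27, 19), (1, 8, 19), (13, 23, 38), (13, 27, 38), (13, 8, 38), (17, 23, 24), (17, 27, 24), (17, 8, 24), (34, 23, 13), (34, 27, 13), (34, 8, 13), (36, 23, 17), (36, 27, 17), (36, 8, 17), (37, 23, 10), (37, 27, 10), (37, 8, 10), (38, 23, 17), (38, 27, 17), (38, 8, 17)}
Apply σ_{B < 9}; surviving tuples: {(1, 23, 19), (1, 27, 19), (1, 8, 19)}

{(1, 23, 19), (1, 27, 19), (1, 8, 19)}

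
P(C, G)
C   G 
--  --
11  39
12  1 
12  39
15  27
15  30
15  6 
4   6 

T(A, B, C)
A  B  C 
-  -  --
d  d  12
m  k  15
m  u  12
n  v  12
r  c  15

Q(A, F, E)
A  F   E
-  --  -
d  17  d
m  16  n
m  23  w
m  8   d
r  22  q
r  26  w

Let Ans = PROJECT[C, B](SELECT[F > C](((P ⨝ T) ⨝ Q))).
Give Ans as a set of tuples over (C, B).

Joining P and T on C yields {(12, 1, d, d), (12, 1, m, u), (12, 1, n, v), (12, 39, d, d), (12, 39, m, u), (12, 39, n, v), (15, 27, m, k), (15, 27, r, c), (15, 30, m, k), (15, 30, r, c), (15, 6, m, k), (15, 6, r, c)}.
Joining (P ⨝ T) and Q on A yields {(12, 1, d, d, 17, d), (12, 1, m, u, 16, n), (12, 1, m, u, 23, w), (12, 1, m, u, 8, d), (12, 39, d, d, 17, d), (12, 39, m, u, 16, n), (12, 39, m, u, 23, w), (12, 39, m, u, 8, d), (15, 27, m, k, 16, n), (15, 27, m, k, 23, w), (15, 27, m, k, 8, d), (15, 27, r, c, 22, q), (15, 27, r, c, 26, w), (15, 30, m, k, 16, n), (15, 30, m, k, 23, w), (15, 30, m, k, 8, d), (15, 30, r, c, 22, q), (15, 30, r, c, 26, w), (15, 6, m, k, 16, n), (15, 6, m, k, 23, w), (15, 6, m, k, 8, d), (15, 6, r, c, 22, q), (15, 6, r, c, 26, w)}.
σ[F > C]: keep tuples satisfying F > C → {(12, 1, d, d, 17, d), (12, 1, m, u, 16, n), (12, 1, m, u, 23, w), (12, 39, d, d, 17, d), (12, 39, m, u, 16, n), (12, 39, m, u, 23, w), (15, 27, m, k, 16, n), (15, 27, m, k, 23, w), (15, 27, r, c, 22, q), (15, 27, r, c, 26, w), (15, 30, m, k, 16, n), (15, 30, m, k, 23, w), (15, 30, r, c, 22, q), (15, 30, r, c, 26, w), (15, 6, m, k, 16, n), (15, 6, m, k, 23, w), (15, 6, r, c, 22, q), (15, 6, r, c, 26, w)}
Keep only column(s) C, B (14 duplicate(s) eliminated): {(12, d), (12, u), (15, c), (15, k)}

{(12, d), (12, u), (15, c), (15, k)}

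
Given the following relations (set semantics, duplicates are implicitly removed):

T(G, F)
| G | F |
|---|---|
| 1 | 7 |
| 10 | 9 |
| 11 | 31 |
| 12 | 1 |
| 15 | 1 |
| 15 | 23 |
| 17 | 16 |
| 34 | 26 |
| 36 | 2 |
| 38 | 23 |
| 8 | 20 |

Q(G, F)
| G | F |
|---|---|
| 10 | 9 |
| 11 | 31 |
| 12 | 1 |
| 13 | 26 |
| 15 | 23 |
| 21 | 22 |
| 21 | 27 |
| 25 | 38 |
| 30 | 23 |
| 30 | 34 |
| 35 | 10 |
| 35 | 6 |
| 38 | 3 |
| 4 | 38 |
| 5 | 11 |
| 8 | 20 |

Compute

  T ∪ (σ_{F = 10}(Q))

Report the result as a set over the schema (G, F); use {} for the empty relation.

{(1, 7), (10, 9), (11, 31), (12, 1), (15, 1), (15, 23), (17, 16), (34, 26), (35, 10), (36, 2), (38, 23), (8, 20)}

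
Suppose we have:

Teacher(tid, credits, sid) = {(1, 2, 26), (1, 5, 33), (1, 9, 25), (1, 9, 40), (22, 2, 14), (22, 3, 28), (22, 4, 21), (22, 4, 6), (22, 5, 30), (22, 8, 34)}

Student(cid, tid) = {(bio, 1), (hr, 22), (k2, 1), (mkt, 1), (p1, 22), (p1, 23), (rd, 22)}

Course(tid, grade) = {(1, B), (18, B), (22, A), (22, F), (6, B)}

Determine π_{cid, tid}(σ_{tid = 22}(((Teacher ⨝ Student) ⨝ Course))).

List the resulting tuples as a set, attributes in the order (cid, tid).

{(hr, 22), (p1, 22), (rd, 22)}

Natural join on tid: {(1, 2, 26, bio), (1, 2, 26, k2), (1, 2, 26, mkt), (1, 5, 33, bio), (1, 5, 33, k2), (1, 5, 33, mkt), (1, 9, 25, bio), (1, 9, 25, k2), (1, 9, 25, mkt), (1, 9, 40, bio), (1, 9, 40, k2), (1, 9, 40, mkt), (22, 2, 14, hr), (22, 2, 14, p1), (22, 2, 14, rd), (22, 3, 28, hr), (22, 3, 28, p1), (22, 3, 28, rd), (22, 4, 21, hr), (22, 4, 21, p1), (22, 4, 21, rd), (22, 4, 6, hr), (22, 4, 6, p1), (22, 4, 6, rd), (22, 5, 30, hr), (22, 5, 30, p1), (22, 5, 30, rd), (22, 8, 34, hr), (22, 8, 34, p1), (22, 8, 34, rd)}
Natural join on tid: {(1, 2, 26, bio, B), (1, 2, 26, k2, B), (1, 2, 26, mkt, B), (1, 5, 33, bio, B), (1, 5, 33, k2, B), (1, 5, 33, mkt, B), (1, 9, 25, bio, B), (1, 9, 25, k2, B), (1, 9, 25, mkt, B), (1, 9, 40, bio, B), (1, 9, 40, k2, B), (1, 9, 40, mkt, B), (22, 2, 14, hr, A), (22, 2, 14, hr, F), (22, 2, 14, p1, A), (22, 2, 14, p1, F), (22, 2, 14, rd, A), (22, 2, 14, rd, F), (22, 3, 28, hr, A), (22, 3, 28, hr, F), (22, 3, 28, p1, A), (22, 3, 28, p1, F), (22, 3, 28, rd, A), (22, 3, 28, rd, F), (22, 4, 21, hr, A), (22, 4, 21, hr, F), (22, 4, 21, p1, A), (22, 4, 21, p1, F), (22, 4, 21, rd, A), (22, 4, 21, rd, F), (22, 4, 6, hr, A), (22, 4, 6, hr, F), (22, 4, 6, p1, A), (22, 4, 6, p1, F), (22, 4, 6, rd, A), (22, 4, 6, rd, F), (22, 5, 30, hr, A), (22, 5, 30, hr, F), (22, 5, 30, p1, A), (22, 5, 30, p1, F), (22, 5, 30, rd, A), (22, 5, 30, rd, F), (22, 8, 34, hr, A), (22, 8, 34, hr, F), (22, 8, 34, p1, A), (22, 8, 34, p1, F), (22, 8, 34, rd, A), (22, 8, 34, rd, F)}
Selection tid = 22: {(22, 2, 14, hr, A), (22, 2, 14, hr, F), (22, 2, 14, p1, A), (22, 2, 14, p1, F), (22, 2, 14, rd, A), (22, 2, 14, rd, F), (22, 3, 28, hr, A), (22, 3, 28, hr, F), (22, 3, 28, p1, A), (22, 3, 28, p1, F), (22, 3, 28, rd, A), (22, 3, 28, rd, F), (22, 4, 21, hr, A), (22, 4, 21, hr, F), (22, 4, 21, p1, A), (22, 4, 21, p1, F), (22, 4, 21, rd, A), (22, 4, 21, rd, F), (22, 4, 6, hr, A), (22, 4, 6, hr, F), (22, 4, 6, p1, A), (22, 4, 6, p1, F), (22, 4, 6, rd, A), (22, 4, 6, rd, F), (22, 5, 30, hr, A), (22, 5, 30, hr, F), (22, 5, 30, p1, A), (22, 5, 30, p1, F), (22, 5, 30, rd, A), (22, 5, 30, rd, F), (22, 8, 34, hr, A), (22, 8, 34, hr, F), (22, 8, 34, p1, A), (22, 8, 34, p1, F), (22, 8, 34, rd, A), (22, 8, 34, rd, F)}
Projecting to cid, tid (33 duplicate(s) eliminated): {(hr, 22), (p1, 22), (rd, 22)}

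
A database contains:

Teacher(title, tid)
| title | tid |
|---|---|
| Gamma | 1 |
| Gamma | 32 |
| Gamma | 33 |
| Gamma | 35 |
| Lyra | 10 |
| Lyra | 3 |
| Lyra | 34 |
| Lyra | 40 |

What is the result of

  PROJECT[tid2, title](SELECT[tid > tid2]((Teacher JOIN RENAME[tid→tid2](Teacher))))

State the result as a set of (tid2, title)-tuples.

{(1, Gamma), (10, Lyra), (3, Lyra), (32, Gamma), (33, Gamma), (34, Lyra)}

ρ[tid→tid2]: schema becomes (title, tid2); tuples unchanged.
Joining Teacher and RENAME[tid→tid2](Teacher) on title yields {(Gamma, 1, 1), (Gamma, 1, 32), (Gamma, 1, 33), (Gamma, 1, 35), (Gamma, 32, 1), (Gamma, 32, 32), (Gamma, 32, 33), (Gamma, 32, 35), (Gamma, 33, 1), (Gamma, 33, 32), (Gamma, 33, 33), (Gamma, 33, 35), (Gamma, 35, 1), (Gamma, 35, 32), (Gamma, 35, 33), (Gamma, 35, 35), (Lyra, 10, 10), (Lyra, 10, 3), (Lyra, 10, 34), (Lyra, 10, 40), (Lyra, 3, 10), (Lyra, 3, 3), (Lyra, 3, 34), (Lyra, 3, 40), (Lyra, 34, 10), (Lyra, 34, 3), (Lyra, 34, 34), (Lyra, 34, 40), (Lyra, 40, 10), (Lyra, 40, 3), (Lyra, 40, 34), (Lyra, 40, 40)}.
Selection tid > tid2: {(Gamma, 32, 1), (Gamma, 33, 1), (Gamma, 33, 32), (Gamma, 35, 1), (Gamma, 35, 32), (Gamma, 35, 33), (Lyra, 10, 3), (Lyra, 34, 10), (Lyra, 34, 3), (Lyra, 40, 10), (Lyra, 40, 3), (Lyra, 40, 34)}
π_{tid2, title} gives {(1, Gamma), (10, Lyra), (3, Lyra), (32, Gamma), (33, Gamma), (34, Lyra)} (6 duplicate(s) eliminated).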